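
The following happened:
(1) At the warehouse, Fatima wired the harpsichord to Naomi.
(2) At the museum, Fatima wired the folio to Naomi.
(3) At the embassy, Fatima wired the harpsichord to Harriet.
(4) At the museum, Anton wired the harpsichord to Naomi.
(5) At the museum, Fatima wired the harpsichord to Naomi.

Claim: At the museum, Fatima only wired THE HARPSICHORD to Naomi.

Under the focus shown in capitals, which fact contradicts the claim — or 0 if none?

Focus (in capitals) is "the harpsichord" — the thing. "Only" excludes alternative things while holding fixed same agent, recipient, setting (Fatima / Naomi / at the museum).
Fact (2) shares the background but differs in thing (the folio) — a counterexample.

2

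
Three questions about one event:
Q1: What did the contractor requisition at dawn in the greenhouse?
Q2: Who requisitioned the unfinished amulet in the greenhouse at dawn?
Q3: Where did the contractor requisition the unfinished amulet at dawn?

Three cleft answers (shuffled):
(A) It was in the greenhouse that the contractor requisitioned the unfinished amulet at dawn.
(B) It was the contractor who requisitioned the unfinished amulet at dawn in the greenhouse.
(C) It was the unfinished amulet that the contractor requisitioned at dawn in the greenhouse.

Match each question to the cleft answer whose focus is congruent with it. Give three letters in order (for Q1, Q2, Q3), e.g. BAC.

CBA

Q1 asks about the direct object; cleft (C) focuses "the unfinished amulet", which is the direct object — so Q1 → C.
Q2 asks about the subject (agent); cleft (B) focuses "the contractor", which is the subject (agent) — so Q2 → B.
Q3 asks about the location; cleft (A) focuses "in the greenhouse", which is the location — so Q3 → A.
Mapping: Q1→C, Q2→B, Q3→A.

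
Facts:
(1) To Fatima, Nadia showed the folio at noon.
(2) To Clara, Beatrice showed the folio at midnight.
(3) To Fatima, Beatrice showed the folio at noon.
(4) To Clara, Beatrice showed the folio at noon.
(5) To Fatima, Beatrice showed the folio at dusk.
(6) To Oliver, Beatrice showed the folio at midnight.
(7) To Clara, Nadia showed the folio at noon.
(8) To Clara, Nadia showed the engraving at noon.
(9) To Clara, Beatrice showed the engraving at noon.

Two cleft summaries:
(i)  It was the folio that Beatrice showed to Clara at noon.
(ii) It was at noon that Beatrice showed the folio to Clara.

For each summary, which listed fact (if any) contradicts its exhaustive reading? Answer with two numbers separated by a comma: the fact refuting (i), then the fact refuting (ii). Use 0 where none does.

(i): focus "the folio". Looking for same agent, recipient, setting (Beatrice / Clara / at noon) with some other thing — fact (9) has the engraving there. Refuted.
(ii): focus "at noon". Looking for same agent, thing, recipient (Beatrice / the folio / Clara) with some other setting — fact (2) has at midnight there. Refuted.

9, 2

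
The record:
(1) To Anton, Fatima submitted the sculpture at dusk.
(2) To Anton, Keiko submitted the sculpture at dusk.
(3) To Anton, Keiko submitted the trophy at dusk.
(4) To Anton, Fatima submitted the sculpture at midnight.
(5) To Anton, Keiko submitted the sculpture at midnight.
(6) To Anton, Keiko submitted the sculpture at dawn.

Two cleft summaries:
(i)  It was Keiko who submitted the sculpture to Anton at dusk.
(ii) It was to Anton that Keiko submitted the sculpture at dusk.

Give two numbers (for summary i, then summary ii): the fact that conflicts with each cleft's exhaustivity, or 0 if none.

1, 0

Summary (i) focuses "Keiko" (the agent); background the sculpture as thing and Anton as recipient and at dusk as setting. Fact (1) matches that background with agent = Fatima — refutes (i).
Summary (ii) focuses "Anton" (the recipient); background Keiko as agent and the sculpture as thing and at dusk as setting. No fact matches that background with a different recipient, so 0.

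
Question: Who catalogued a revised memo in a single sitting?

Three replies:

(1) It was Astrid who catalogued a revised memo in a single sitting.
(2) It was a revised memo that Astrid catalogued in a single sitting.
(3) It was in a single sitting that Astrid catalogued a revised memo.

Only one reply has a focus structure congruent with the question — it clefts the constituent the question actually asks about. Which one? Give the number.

The question word "who" targets the subject (agent).
Option (1) clefts "Astrid" — that matches what the question asks about.
Option (2) clefts "a revised memo" — the direct object, not what was asked.
Option (3) clefts "in a single sitting" — the manner, not what was asked.
So the congruent reply is (1).

1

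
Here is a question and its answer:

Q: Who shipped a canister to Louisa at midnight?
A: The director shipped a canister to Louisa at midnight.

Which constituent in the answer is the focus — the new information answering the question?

the director

The wh-word "who" asks about the subject (agent).
In the answer, "a canister", "to Louisa" and "at midnight" are given — repeated from the question.
The constituent filling the subject (agent) gap is "the director"; that is the focus and would carry nuclear stress.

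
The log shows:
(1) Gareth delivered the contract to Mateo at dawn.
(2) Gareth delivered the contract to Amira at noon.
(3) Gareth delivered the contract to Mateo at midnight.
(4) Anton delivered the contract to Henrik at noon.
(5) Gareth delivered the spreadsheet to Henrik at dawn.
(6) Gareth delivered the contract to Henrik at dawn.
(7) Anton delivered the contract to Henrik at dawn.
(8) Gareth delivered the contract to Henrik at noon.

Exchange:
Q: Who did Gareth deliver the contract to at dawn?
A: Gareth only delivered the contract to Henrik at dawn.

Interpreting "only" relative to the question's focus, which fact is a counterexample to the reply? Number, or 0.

1

Answering "Who did ... to ...?" puts focus on the recipient — here, "Henrik".
"Only" then excludes alternative recipients while the background — agent = Gareth, thing = the contract, setting = at dawn — is held fixed.
Fact (1) keeps agent = Gareth, thing = the contract, setting = at dawn but has recipient = Mateo; that refutes the reply.
(Fact (8) would refute a reading with focus on the setting — but that is not what the question asks.)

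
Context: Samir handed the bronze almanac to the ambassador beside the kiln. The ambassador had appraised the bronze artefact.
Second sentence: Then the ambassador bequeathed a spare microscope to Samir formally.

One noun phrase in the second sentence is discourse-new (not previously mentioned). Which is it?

a spare microscope

"the ambassador" and "Samir" in the second sentence are given — already mentioned in the context.
"a spare microscope" has no antecedent in the context; it is discourse-new (the indefinite article also signals a new referent).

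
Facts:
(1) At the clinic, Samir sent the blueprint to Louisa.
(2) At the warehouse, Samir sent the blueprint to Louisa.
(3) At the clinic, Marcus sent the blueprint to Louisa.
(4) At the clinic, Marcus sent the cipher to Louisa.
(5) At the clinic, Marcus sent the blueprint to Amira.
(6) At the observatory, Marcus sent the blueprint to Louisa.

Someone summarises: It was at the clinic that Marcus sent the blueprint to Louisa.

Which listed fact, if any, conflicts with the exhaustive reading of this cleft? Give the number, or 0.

6

The cleft puts "at the clinic" in focus and presupposes the open proposition with same agent, thing, recipient (Marcus / the blueprint / Louisa).
Exhaustivity: at the clinic is the only setting satisfying that background.
Fact (6) shares the background but with setting = at the observatory; exhaustivity is violated.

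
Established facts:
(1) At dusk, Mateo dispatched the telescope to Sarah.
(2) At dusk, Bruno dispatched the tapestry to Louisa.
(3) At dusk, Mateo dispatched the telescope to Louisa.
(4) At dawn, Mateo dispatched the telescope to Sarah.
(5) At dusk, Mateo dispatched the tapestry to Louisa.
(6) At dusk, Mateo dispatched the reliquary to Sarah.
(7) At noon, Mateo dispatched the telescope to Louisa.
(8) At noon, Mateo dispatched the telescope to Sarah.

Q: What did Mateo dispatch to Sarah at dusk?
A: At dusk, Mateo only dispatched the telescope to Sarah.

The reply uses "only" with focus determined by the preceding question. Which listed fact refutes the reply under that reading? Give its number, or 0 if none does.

6

Answering "What did ...?" puts focus on the thing — here, "the telescope".
So "only" ranges over things; the rest (Mateo as agent and Sarah as recipient and at dusk as setting) is presupposed.
Fact (6) shares the background with a different thing (the reliquary) — counterexample.
(Fact (4) would refute a reading with focus on the setting — but that is not what the question asks.)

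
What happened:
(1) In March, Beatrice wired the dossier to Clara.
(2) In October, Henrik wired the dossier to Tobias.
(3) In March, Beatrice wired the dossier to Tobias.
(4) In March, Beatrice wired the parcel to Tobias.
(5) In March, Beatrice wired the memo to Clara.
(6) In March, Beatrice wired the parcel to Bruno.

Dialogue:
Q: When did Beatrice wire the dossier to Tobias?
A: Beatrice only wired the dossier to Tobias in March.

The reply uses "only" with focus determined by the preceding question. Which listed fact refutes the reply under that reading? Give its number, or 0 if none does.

0

Answering "When did ...?" puts focus on the setting — here, "in March".
"Only" then excludes alternative settings while the background — same agent, thing, recipient (Beatrice / the dossier / Tobias) — is held fixed.
No listed fact shares that background with another setting. Nothing contradicts the reply.
(Fact (4) would refute a reading with focus on the thing — but that is not what the question asks.)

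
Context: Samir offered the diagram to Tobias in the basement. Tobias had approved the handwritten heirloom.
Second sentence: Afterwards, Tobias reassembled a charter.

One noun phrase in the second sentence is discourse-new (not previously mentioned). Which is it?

"Tobias" in the second sentence is given — already mentioned in the context.
"a charter" has no antecedent in the context; it is discourse-new (the indefinite article also signals a new referent).

a charter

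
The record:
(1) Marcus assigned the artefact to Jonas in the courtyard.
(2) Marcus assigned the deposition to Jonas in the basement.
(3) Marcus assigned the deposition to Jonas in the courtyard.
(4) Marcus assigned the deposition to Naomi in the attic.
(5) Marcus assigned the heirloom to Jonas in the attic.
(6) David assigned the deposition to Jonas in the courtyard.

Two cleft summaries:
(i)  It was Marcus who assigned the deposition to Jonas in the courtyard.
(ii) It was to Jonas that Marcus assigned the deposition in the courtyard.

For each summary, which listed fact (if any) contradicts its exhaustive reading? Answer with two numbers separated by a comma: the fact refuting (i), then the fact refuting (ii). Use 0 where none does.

(i): focus "Marcus". Looking for thing = the deposition, recipient = Jonas, setting = in the courtyard with some other agent — fact (6) has David there. Refuted.
(ii): focus "Jonas". No fact shares agent = Marcus, thing = the deposition, setting = in the courtyard with a different recipient. 0.

6, 0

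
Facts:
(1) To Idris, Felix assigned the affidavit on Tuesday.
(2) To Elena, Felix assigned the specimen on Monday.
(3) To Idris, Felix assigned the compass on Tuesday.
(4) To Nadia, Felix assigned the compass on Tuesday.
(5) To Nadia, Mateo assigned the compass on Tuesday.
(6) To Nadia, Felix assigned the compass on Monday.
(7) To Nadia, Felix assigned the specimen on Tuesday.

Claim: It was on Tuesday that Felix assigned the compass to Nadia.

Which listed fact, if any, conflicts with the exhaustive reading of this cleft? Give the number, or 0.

Focus of the cleft: "on Tuesday" (the setting). Presupposed background: same agent, thing, recipient (Felix / the compass / Nadia).
Exhaustivity: on Tuesday is the only setting satisfying that background.
But fact (6) also has same agent, thing, recipient (Felix / the compass / Nadia), with setting = on Monday — so the exhaustive reading fails.

6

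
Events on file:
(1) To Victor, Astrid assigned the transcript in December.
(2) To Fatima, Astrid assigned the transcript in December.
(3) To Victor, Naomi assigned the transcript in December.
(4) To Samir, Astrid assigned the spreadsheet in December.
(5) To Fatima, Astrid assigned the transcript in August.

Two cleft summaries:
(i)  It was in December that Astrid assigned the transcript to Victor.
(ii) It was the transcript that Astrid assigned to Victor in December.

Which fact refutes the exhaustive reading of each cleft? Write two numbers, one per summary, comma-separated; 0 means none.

Summary (i) focuses "in December" (the setting); background Astrid as agent and the transcript as thing and Victor as recipient. No fact matches that background with a different setting, so 0.
Summary (ii) focuses "the transcript" (the thing); background Astrid as agent and Victor as recipient and in December as setting. No fact matches that background with a different thing, so 0.

0, 0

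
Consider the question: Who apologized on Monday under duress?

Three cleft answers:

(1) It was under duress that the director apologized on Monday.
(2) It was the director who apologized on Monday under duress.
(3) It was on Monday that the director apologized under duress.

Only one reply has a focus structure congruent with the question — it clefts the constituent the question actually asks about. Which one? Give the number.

2

The question word "who" targets the subject (agent).
Option (1) clefts "under duress" — the manner, not what was asked.
Option (2) clefts "the director" — that matches what the question asks about.
Option (3) clefts "on Monday" — the time, not what was asked.
So the congruent reply is (2).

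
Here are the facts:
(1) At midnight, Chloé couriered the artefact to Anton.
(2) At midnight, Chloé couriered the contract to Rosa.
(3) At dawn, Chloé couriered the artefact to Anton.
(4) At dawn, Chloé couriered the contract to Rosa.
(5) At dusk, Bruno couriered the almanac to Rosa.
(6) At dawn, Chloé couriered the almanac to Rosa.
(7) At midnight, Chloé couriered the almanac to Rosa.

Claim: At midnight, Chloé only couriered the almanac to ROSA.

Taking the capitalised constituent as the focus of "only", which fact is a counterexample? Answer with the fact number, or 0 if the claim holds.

0

The capitals mark "Rosa" as focus. So "only" rules out other recipients, with the rest (Chloé as agent and the almanac as thing and at midnight as setting) as background.
Every other fact changes something in the background, not just the recipient. Nothing refutes the claim.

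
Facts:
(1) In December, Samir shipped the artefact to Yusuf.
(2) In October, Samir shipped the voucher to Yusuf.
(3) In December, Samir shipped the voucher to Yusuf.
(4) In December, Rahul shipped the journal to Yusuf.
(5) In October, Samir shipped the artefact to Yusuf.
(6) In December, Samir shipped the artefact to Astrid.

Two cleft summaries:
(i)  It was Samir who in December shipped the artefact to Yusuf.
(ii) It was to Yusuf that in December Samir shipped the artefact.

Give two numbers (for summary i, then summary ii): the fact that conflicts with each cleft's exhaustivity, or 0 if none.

0, 6

Summary (i) focuses "Samir" (the agent); background the artefact as thing and Yusuf as recipient and in December as setting. No fact matches that background with a different agent, so 0.
Summary (ii) focuses "Yusuf" (the recipient); background Samir as agent and the artefact as thing and in December as setting. Fact (6) matches that background with recipient = Astrid — refutes (ii).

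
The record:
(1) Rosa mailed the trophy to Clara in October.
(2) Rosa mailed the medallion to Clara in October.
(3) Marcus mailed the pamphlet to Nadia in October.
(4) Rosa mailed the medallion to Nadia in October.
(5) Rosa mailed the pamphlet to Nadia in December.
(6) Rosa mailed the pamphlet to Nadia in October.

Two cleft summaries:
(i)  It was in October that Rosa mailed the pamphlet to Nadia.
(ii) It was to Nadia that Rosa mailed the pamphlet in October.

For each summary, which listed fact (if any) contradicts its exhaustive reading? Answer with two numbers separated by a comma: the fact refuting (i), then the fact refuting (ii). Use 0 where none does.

Summary (i) focuses "in October" (the setting); background Rosa as agent and the pamphlet as thing and Nadia as recipient. Fact (5) matches that background with setting = in December — refutes (i).
Summary (ii) focuses "Nadia" (the recipient); background Rosa as agent and the pamphlet as thing and in October as setting. No fact matches that background with a different recipient, so 0.

5, 0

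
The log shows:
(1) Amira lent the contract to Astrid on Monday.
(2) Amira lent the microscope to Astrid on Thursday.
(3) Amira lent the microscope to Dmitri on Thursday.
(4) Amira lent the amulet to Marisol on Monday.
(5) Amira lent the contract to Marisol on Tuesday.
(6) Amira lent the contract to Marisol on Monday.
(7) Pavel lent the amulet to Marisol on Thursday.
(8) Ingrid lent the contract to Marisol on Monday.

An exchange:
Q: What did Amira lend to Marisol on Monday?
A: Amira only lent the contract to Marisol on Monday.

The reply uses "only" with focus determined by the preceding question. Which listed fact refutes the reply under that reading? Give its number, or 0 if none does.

Answering "What did ...?" puts focus on the thing — here, "the contract".
"Only" then excludes alternative things while the background — agent = Amira, recipient = Marisol, setting = on Monday — is held fixed.
Fact (4) keeps agent = Amira, recipient = Marisol, setting = on Monday but has thing = the amulet; that refutes the reply.
(Fact (1) would refute a reading with focus on the recipient — but that is not what the question asks.)

4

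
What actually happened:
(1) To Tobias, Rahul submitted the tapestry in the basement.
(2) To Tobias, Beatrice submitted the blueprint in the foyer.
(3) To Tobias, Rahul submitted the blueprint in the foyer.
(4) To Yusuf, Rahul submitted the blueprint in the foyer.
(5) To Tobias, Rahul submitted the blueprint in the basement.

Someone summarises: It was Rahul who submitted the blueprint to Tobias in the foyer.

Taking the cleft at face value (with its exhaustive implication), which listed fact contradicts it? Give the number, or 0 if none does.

The cleft puts "Rahul" in focus and presupposes the open proposition with the blueprint as thing and Tobias as recipient and in the foyer as setting.
The exhaustive reading says no other agent fits that background.
But fact (2) also has the blueprint as thing and Tobias as recipient and in the foyer as setting, with agent = Beatrice — so the exhaustive reading fails.

2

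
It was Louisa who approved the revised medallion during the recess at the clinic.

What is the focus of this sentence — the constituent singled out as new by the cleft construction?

In an it-cleft "It was X that/who ...", the clefted constituent X is the focus; the that/who-clause expresses the presupposed open proposition.
Here the focus is "Louisa". The backgrounded (presupposed) material includes "the revised medallion", "at the clinic" and "during the recess".

Louisa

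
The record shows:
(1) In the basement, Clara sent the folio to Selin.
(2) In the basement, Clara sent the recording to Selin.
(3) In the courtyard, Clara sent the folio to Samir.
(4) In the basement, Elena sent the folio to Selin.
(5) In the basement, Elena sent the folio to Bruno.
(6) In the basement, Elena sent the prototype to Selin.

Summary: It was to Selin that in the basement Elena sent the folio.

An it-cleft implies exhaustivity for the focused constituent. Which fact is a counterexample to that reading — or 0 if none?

5

The cleft puts "Selin" in focus and presupposes the open proposition with Elena as agent and the folio as thing and in the basement as setting.
Exhaustivity: Selin is the only recipient satisfying that background.
Fact (5) shares the background but with recipient = Bruno; exhaustivity is violated.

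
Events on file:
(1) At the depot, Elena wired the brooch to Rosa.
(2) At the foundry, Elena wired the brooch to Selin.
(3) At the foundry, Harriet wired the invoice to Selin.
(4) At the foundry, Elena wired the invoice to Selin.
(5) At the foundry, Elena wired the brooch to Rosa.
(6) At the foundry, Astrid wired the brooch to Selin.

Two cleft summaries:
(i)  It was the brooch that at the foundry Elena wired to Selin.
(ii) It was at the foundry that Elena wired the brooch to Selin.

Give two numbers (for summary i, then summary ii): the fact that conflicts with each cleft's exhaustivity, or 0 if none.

4, 0

(i): focus "the brooch". Looking for agent = Elena, recipient = Selin, setting = at the foundry with some other thing — fact (4) has the invoice there. Refuted.
(ii): focus "at the foundry". No fact shares agent = Elena, thing = the brooch, recipient = Selin with a different setting. 0.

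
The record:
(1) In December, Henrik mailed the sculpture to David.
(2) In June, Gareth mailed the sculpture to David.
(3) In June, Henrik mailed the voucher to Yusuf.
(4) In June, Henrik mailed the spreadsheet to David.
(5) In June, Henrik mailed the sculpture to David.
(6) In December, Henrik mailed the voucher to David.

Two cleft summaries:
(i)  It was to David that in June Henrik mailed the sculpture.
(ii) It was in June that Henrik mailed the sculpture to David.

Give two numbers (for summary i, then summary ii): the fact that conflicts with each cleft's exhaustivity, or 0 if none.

0, 1

(i): focus "David". No fact shares same agent, thing, setting (Henrik / the sculpture / in June) with a different recipient. 0.
(ii): focus "in June". Looking for same agent, thing, recipient (Henrik / the sculpture / David) with some other setting — fact (1) has in December there. Refuted.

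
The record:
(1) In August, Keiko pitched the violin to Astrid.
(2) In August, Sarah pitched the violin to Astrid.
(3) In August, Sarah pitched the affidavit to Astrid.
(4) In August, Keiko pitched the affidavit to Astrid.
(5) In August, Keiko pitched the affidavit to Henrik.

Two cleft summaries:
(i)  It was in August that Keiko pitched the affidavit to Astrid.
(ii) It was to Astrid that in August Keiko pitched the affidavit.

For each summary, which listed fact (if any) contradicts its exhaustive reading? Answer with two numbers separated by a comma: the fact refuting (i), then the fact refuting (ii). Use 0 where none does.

Summary (i) focuses "in August" (the setting); background agent = Keiko, thing = the affidavit, recipient = Astrid. No fact matches that background with a different setting, so 0.
Summary (ii) focuses "Astrid" (the recipient); background agent = Keiko, thing = the affidavit, setting = in August. Fact (5) matches that background with recipient = Henrik — refutes (ii).

0, 5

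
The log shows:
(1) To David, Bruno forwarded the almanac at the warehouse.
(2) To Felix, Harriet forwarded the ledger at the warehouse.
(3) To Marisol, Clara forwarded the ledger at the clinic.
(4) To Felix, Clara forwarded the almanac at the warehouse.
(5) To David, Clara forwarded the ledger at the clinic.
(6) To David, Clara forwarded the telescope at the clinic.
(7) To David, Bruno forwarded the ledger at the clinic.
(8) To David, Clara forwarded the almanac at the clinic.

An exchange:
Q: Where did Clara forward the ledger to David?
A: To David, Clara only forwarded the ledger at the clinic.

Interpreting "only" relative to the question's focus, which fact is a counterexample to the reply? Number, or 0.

0

Answering "Where did ...?" puts focus on the setting — here, "at the clinic".
"Only" then excludes alternative settings while the background — Clara as agent and the ledger as thing and David as recipient — is held fixed.
No fact keeps Clara as agent and the ledger as thing and David as recipient while changing the setting; every other fact differs on something backgrounded. The reply stands.
(Fact (3) would refute a reading with focus on the recipient — but that is not what the question asks.)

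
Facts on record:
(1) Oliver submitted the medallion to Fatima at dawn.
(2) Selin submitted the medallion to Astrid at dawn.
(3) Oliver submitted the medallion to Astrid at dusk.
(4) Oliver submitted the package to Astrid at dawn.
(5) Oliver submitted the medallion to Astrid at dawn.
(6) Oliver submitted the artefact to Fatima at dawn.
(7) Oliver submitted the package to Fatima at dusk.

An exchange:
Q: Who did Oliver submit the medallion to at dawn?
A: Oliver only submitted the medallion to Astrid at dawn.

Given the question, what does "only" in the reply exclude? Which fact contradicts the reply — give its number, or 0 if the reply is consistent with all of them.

1

The question "Who did ... to ...?" targets the recipient, so in the reply the focus falls on "Astrid".
"Only" then excludes alternative recipients while the background — Oliver as agent and the medallion as thing and at dawn as setting — is held fixed.
Fact (1) keeps Oliver as agent and the medallion as thing and at dawn as setting but has recipient = Fatima; that refutes the reply.
(Fact (4) would refute a reading with focus on the thing — but that is not what the question asks.)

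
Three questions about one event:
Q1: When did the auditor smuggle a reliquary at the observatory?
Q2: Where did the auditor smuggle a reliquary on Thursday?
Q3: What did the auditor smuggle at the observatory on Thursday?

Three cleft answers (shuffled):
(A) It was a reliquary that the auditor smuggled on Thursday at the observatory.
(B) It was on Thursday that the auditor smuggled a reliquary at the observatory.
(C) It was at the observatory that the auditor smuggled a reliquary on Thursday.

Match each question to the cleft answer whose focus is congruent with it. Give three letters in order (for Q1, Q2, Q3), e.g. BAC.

Q1 asks about the time; cleft (B) focuses "on Thursday", which is the time — so Q1 → B.
Q2 asks about the location; cleft (C) focuses "at the observatory", which is the location — so Q2 → C.
Q3 asks about the direct object; cleft (A) focuses "a reliquary", which is the direct object — so Q3 → A.
Mapping: Q1→B, Q2→C, Q3→A.

BCA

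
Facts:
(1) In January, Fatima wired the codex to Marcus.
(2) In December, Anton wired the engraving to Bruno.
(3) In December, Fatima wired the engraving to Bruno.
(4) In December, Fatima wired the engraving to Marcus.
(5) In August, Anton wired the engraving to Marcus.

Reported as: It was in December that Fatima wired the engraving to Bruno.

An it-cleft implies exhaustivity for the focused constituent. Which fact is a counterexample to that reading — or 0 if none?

Focus of the cleft: "in December" (the setting). Presupposed background: agent = Fatima, thing = the engraving, recipient = Bruno.
The exhaustive reading says no other setting fits that background.
Every other fact differs from the presupposition on some backgrounded slot, so none challenges the exhaustivity.

0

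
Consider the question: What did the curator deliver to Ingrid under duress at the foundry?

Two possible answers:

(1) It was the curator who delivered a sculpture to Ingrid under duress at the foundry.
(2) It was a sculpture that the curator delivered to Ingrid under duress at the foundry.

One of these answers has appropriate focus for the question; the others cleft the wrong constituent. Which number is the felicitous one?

2

The question word "what" targets the direct object.
Option (1) clefts "the curator" — the subject (agent), not what was asked.
Option (2) clefts "a sculpture" — that matches what the question asks about.
So the congruent reply is (2).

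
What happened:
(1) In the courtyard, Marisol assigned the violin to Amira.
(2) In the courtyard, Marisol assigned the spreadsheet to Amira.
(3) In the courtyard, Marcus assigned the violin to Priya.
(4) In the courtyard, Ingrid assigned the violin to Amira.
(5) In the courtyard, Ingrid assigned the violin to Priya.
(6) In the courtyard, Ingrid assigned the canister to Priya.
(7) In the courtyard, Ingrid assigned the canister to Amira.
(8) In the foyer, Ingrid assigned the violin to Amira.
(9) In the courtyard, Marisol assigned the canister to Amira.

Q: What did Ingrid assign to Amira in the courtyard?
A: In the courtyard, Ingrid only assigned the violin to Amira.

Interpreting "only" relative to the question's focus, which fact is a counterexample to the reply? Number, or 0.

Answering "What did ...?" puts focus on the thing — here, "the violin".
"Only" then excludes alternative things while the background — agent = Ingrid, recipient = Amira, setting = in the courtyard — is held fixed.
Fact (7) shares the background with a different thing (the canister) — counterexample.
(Fact (5) would refute a reading with focus on the recipient — but that is not what the question asks.)

7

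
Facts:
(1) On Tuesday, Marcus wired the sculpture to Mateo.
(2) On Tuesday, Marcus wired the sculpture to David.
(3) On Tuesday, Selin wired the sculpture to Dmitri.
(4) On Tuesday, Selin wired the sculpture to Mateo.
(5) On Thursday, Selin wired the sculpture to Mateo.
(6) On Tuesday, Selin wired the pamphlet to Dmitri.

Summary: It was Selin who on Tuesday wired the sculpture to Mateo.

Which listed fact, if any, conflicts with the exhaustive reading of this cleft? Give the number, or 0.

The cleft puts "Selin" in focus and presupposes the open proposition with the sculpture as thing and Mateo as recipient and on Tuesday as setting.
The exhaustive reading says no other agent fits that background.
Fact (1) shares the background but with agent = Marcus; exhaustivity is violated.

1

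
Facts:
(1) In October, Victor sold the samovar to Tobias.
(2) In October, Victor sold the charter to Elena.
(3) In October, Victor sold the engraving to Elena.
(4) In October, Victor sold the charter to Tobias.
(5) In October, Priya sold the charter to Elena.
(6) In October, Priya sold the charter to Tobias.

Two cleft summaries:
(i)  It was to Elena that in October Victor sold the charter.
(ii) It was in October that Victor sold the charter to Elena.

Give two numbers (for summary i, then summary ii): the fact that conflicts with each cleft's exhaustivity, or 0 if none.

4, 0

(i): focus "Elena". Looking for agent = Victor, thing = the charter, setting = in October with some other recipient — fact (4) has Tobias there. Refuted.
(ii): focus "in October". No fact shares agent = Victor, thing = the charter, recipient = Elena with a different setting. 0.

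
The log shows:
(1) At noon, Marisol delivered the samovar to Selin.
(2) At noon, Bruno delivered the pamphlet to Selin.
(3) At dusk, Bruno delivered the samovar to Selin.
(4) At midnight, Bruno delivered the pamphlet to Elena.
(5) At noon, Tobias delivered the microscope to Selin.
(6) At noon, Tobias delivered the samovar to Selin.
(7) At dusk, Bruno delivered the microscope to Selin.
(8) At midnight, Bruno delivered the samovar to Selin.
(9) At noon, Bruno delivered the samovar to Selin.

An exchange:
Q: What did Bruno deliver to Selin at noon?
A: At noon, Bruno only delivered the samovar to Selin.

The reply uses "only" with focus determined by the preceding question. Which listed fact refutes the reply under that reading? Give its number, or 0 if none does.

2

The question "What did ...?" targets the thing, so in the reply the focus falls on "the samovar".
So "only" ranges over things; the rest (agent = Bruno, recipient = Selin, setting = at noon) is presupposed.
Fact (2) keeps agent = Bruno, recipient = Selin, setting = at noon but has thing = the pamphlet; that refutes the reply.
(Fact (3) would refute a reading with focus on the setting — but that is not what the question asks.)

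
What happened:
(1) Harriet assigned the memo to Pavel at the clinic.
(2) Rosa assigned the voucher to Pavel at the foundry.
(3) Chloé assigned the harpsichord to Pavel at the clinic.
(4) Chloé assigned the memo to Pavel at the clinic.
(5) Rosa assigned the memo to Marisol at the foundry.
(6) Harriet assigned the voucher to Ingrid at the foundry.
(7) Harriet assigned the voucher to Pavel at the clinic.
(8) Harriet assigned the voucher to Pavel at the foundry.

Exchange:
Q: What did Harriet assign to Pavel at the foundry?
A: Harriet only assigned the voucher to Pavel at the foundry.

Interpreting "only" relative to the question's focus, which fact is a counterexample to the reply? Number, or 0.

0

The question "What did ...?" targets the thing, so in the reply the focus falls on "the voucher".
So "only" ranges over things; the rest (Harriet as agent and Pavel as recipient and at the foundry as setting) is presupposed.
No fact keeps Harriet as agent and Pavel as recipient and at the foundry as setting while changing the thing; every other fact differs on something backgrounded. The reply stands.
(Fact (7) would refute a reading with focus on the setting — but that is not what the question asks.)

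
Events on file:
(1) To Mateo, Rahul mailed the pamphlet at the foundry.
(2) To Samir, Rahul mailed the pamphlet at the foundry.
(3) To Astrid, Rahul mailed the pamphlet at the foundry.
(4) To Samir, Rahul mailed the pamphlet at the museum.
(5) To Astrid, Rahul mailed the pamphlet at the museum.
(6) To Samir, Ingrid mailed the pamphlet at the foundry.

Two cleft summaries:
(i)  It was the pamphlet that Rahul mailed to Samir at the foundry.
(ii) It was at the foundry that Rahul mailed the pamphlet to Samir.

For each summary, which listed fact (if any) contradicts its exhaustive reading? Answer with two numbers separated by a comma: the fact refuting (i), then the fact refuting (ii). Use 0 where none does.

Summary (i) focuses "the pamphlet" (the thing); background same agent, recipient, setting (Rahul / Samir / at the foundry). No fact matches that background with a different thing, so 0.
Summary (ii) focuses "at the foundry" (the setting); background same agent, thing, recipient (Rahul / the pamphlet / Samir). Fact (4) matches that background with setting = at the museum — refutes (ii).

0, 4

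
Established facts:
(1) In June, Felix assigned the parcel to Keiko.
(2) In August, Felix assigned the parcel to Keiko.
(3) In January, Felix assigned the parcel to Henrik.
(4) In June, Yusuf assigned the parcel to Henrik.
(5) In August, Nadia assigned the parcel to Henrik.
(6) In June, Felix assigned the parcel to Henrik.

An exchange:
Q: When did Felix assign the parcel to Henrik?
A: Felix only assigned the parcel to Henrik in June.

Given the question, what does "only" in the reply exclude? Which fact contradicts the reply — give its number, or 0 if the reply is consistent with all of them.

3

The question "When did ...?" targets the setting, so in the reply the focus falls on "in June".
"Only" then excludes alternative settings while the background — agent = Felix, thing = the parcel, recipient = Henrik — is held fixed.
Fact (3) keeps agent = Felix, thing = the parcel, recipient = Henrik but has setting = in January; that refutes the reply.
(Fact (1) would refute a reading with focus on the recipient — but that is not what the question asks.)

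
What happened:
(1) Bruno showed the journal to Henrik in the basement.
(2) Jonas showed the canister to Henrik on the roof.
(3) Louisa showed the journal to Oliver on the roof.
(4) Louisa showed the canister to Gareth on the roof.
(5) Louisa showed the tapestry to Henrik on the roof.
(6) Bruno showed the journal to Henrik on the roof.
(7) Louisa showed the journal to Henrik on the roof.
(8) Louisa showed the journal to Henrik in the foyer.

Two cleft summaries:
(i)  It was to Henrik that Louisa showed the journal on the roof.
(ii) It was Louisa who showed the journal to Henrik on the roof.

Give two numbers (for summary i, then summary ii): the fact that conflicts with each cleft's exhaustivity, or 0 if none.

3, 6

(i): focus "Henrik". Looking for Louisa as agent and the journal as thing and on the roof as setting with some other recipient — fact (3) has Oliver there. Refuted.
(ii): focus "Louisa". Looking for the journal as thing and Henrik as recipient and on the roof as setting with some other agent — fact (6) has Bruno there. Refuted.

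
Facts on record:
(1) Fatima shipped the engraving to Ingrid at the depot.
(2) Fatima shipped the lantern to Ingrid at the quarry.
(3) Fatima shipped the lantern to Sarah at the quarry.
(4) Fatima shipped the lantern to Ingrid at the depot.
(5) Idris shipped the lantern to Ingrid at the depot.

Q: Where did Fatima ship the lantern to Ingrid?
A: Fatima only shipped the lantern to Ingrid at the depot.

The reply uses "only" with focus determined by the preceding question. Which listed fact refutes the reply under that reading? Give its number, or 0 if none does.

2

The question "Where did ...?" targets the setting, so in the reply the focus falls on "at the depot".
"Only" then excludes alternative settings while the background — same agent, thing, recipient (Fatima / the lantern / Ingrid) — is held fixed.
Fact (2) keeps same agent, thing, recipient (Fatima / the lantern / Ingrid) but has setting = at the quarry; that refutes the reply.
(Fact (1) would refute a reading with focus on the thing — but that is not what the question asks.)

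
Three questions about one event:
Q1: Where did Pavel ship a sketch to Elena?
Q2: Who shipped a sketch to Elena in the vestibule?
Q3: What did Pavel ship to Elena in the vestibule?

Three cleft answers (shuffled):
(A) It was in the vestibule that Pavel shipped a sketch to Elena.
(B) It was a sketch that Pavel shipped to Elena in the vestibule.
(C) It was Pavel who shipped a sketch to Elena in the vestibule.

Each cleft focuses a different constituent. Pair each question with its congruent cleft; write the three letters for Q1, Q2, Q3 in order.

ACB

Q1 asks about the location; cleft (A) focuses "in the vestibule", which is the location — so Q1 → A.
Q2 asks about the subject (agent); cleft (C) focuses "Pavel", which is the subject (agent) — so Q2 → C.
Q3 asks about the direct object; cleft (B) focuses "a sketch", which is the direct object — so Q3 → B.
Mapping: Q1→A, Q2→C, Q3→B.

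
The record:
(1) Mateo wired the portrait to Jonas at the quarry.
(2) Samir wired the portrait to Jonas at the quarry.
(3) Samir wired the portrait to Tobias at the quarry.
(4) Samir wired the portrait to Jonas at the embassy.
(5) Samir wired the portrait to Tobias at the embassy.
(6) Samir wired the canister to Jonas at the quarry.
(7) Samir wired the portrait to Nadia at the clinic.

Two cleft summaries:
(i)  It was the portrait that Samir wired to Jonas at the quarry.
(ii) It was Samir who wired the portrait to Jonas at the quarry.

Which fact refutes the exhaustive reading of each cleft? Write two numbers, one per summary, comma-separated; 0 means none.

6, 1

(i): focus "the portrait". Looking for agent = Samir, recipient = Jonas, setting = at the quarry with some other thing — fact (6) has the canister there. Refuted.
(ii): focus "Samir". Looking for thing = the portrait, recipient = Jonas, setting = at the quarry with some other agent — fact (1) has Mateo there. Refuted.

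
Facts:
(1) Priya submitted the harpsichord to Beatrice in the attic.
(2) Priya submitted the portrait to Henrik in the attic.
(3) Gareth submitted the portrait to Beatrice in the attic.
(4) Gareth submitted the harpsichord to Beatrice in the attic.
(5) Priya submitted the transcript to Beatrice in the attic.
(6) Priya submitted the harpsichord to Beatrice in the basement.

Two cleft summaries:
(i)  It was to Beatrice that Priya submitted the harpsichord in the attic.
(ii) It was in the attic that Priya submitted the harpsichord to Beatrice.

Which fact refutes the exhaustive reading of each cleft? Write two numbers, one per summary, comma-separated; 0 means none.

(i): focus "Beatrice". No fact shares Priya as agent and the harpsichord as thing and in the attic as setting with a different recipient. 0.
(ii): focus "in the attic". Looking for Priya as agent and the harpsichord as thing and Beatrice as recipient with some other setting — fact (6) has in the basement there. Refuted.

0, 6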